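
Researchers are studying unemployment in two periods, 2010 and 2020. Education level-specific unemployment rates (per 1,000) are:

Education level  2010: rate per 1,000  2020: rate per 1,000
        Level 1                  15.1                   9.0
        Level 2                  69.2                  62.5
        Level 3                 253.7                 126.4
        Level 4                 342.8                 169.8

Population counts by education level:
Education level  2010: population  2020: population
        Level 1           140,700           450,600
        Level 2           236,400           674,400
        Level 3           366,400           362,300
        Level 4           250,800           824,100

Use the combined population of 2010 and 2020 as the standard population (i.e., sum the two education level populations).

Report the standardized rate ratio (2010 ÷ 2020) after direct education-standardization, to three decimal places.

Combined standard total = 3,305,700; weights = 0.1789, 0.2755, 0.2204, 0.3252.
2010: 0.1789×15.1 + 0.2755×69.2 + 0.2204×253.7 + 0.3252×342.8 = 189.1590 per 1,000.
2020: 0.1789×9.0 + 0.2755×62.5 + 0.2204×126.4 + 0.3252×169.8 = 101.9065 per 1,000.
Ratio = 189.1590 ÷ 101.9065 = 1.85620.

1.856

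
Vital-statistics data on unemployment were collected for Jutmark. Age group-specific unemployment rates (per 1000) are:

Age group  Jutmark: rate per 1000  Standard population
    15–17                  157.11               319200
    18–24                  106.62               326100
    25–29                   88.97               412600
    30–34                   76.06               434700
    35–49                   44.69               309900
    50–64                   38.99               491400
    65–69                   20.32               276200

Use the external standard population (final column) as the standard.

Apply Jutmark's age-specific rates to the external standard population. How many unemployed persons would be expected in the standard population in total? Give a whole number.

193312

Expected unemployed persons = Σ (standard pop × age-specific rate ÷ 1000)
= 319200×157.11/1000 + 326100×106.62/1000 + 412600×88.97/1000 + 434700×76.06/1000 + 309900×44.69/1000 + 491400×38.99/1000 + 276200×20.32/1000
= 50149.51 + 34768.78 + 36709.02 + 33063.28 + 13849.43 + 19159.69 + 5612.38 = 193312.10.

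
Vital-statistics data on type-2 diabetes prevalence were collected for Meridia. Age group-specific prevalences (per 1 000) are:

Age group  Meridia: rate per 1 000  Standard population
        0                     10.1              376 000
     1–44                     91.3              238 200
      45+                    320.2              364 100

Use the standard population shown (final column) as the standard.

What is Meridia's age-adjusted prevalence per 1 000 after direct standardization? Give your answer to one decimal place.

Standard total = 978 300; weights = 0.3843, 0.2435, 0.3722.
Standardized rate: 0.3843×10.1 + 0.2435×91.3 + 0.3722×320.2 = 145.2827 per 1 000.

145.3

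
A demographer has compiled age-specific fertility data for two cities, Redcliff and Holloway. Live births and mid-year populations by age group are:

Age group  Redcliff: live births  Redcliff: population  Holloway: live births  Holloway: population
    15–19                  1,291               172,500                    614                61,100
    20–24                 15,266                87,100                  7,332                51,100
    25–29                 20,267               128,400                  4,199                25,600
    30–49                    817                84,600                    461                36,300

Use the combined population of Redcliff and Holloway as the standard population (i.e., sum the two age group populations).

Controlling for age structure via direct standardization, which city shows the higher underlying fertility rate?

Redcliff

Age-specific rates per 1,000 for Redcliff: 7.484, 175.270, 157.843, 9.657.
For Holloway: 10.049, 143.483, 164.023, 12.700.
Combined standard total = 646,700; weights = 0.3612, 0.2137, 0.2381, 0.1869.
Redcliff: 0.3612×7.484 + 0.2137×175.270 + 0.2381×157.843 + 0.1869×9.657 = 79.5514 per 1,000.
Holloway: 0.3612×10.049 + 0.2137×143.483 + 0.2381×164.023 + 0.1869×12.700 = 75.7258 per 1,000.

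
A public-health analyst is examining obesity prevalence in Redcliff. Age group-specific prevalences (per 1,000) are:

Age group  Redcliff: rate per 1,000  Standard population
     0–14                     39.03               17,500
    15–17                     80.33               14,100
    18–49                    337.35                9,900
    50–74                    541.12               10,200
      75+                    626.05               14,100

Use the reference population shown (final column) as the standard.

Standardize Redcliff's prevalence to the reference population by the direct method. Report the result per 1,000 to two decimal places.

Standard total = 65,800; weights = 0.2660, 0.2143, 0.1505, 0.1550, 0.2143.
Standardized rate: 0.2660×39.03 + 0.2143×80.33 + 0.1505×337.35 + 0.1550×541.12 + 0.2143×626.05 = 296.3856 per 1,000.

296.39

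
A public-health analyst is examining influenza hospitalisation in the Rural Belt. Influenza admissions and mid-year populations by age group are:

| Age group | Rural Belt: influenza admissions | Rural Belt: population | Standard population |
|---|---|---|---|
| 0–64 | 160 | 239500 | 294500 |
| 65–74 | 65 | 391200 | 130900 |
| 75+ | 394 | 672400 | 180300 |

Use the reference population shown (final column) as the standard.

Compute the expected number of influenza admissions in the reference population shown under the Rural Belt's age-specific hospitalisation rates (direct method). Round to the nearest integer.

Age-specific rates per 100000 for the Rural Belt: 66.81, 16.62, 58.60.
Expected influenza admissions = Σ (standard pop × age-specific rate ÷ 100000)
= 294500×66.81/100000 + 130900×16.62/100000 + 180300×58.60/100000
= 196.74 + 21.75 + 105.65 = 324.14.

324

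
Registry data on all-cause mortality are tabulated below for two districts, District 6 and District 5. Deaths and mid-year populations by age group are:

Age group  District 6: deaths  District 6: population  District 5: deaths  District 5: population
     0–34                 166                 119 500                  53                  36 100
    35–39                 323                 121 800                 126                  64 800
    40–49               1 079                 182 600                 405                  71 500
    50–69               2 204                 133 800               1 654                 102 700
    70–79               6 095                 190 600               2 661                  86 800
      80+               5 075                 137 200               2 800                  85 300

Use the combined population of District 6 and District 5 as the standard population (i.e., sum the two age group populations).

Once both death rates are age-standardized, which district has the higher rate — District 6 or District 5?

District 6

Age-specific rates per 1 000 for District 6: 1.389, 2.652, 5.909, 16.472, 31.978, 36.990.
For District 5: 1.468, 1.944, 5.664, 16.105, 30.657, 32.825.
Combined standard total = 1 332 700; weights = 0.1168, 0.1400, 0.1907, 0.1775, 0.2081, 0.1670.
District 6: 0.1168×1.389 + 0.1400×2.652 + 0.1907×5.909 + 0.1775×16.472 + 0.2081×31.978 + 0.1670×36.990 = 17.4151 per 1 000.
District 5: 0.1168×1.468 + 0.1400×1.944 + 0.1907×5.664 + 0.1775×16.105 + 0.2081×30.657 + 0.1670×32.825 = 16.2432 per 1 000.
The crude rates (16.87 vs 17.22) would put District 5 higher, but that reflects its age composition; once standardized to a common age structure, District 6 has the higher underlying rate.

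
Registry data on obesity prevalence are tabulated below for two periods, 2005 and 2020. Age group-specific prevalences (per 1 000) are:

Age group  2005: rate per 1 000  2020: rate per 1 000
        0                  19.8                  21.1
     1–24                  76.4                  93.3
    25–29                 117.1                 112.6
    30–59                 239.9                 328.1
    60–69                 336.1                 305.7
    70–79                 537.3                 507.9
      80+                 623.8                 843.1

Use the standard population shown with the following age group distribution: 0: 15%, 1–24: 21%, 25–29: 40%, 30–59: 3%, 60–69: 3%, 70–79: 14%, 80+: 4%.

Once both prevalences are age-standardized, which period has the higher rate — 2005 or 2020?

Standard weights: 0.15, 0.21, 0.40, 0.03, 0.03, 0.14, 0.04.
2005: 0.1500×19.8 + 0.2100×76.4 + 0.4000×117.1 + 0.0300×239.9 + 0.0300×336.1 + 0.1400×537.3 + 0.0400×623.8 = 183.3080 per 1 000.
2020: 0.1500×21.1 + 0.2100×93.3 + 0.4000×112.6 + 0.0300×328.1 + 0.0300×305.7 + 0.1400×507.9 + 0.0400×843.1 = 191.6420 per 1 000.

2020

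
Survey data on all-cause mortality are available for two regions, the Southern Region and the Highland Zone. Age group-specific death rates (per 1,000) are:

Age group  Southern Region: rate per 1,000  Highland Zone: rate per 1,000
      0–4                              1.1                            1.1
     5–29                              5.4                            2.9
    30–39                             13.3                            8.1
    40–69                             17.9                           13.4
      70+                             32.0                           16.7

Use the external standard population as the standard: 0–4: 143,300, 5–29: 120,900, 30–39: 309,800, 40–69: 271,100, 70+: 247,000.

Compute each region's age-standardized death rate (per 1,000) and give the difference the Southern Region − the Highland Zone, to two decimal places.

6.33

Standard total = 1,092,100; weights = 0.1312, 0.1107, 0.2837, 0.2482, 0.2262.
The Southern Region: 0.1312×1.1 + 0.1107×5.4 + 0.2837×13.3 + 0.2482×17.9 + 0.2262×32.0 = 16.1959 per 1,000.
The Highland Zone: 0.1312×1.1 + 0.1107×2.9 + 0.2837×8.1 + 0.2482×13.4 + 0.2262×16.7 = 9.8666 per 1,000.
Difference = 16.1959 − 9.8666 = 6.3293.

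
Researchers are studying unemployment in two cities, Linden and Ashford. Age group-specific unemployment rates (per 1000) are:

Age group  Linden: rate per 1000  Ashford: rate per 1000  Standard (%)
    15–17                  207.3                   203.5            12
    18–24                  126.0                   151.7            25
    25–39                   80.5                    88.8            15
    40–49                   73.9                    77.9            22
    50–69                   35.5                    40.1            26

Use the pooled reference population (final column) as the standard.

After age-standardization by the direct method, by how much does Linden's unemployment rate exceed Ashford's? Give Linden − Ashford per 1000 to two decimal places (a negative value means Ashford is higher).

-9.29

Standard weights: 0.12, 0.25, 0.15, 0.22, 0.26.
Linden: 0.1200×207.3 + 0.2500×126.0 + 0.1500×80.5 + 0.2200×73.9 + 0.2600×35.5 = 93.9390 per 1000.
Ashford: 0.1200×203.5 + 0.2500×151.7 + 0.1500×88.8 + 0.2200×77.9 + 0.2600×40.1 = 103.2290 per 1000.
Difference = 93.9390 − 103.2290 = -9.2900.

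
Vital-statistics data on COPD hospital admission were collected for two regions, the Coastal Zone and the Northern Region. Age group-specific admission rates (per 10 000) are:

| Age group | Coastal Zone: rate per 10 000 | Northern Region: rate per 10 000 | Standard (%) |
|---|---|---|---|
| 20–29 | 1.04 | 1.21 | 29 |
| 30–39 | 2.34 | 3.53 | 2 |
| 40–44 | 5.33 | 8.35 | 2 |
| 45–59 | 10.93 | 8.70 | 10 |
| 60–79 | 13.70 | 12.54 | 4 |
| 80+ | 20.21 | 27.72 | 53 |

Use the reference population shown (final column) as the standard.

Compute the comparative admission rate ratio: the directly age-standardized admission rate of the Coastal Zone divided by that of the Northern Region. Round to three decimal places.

0.769

Standard weights: 0.29, 0.02, 0.02, 0.10, 0.04, 0.53.
The Coastal Zone: 0.2900×1.04 + 0.0200×2.34 + 0.0200×5.33 + 0.1000×10.93 + 0.0400×13.70 + 0.5300×20.21 = 12.8073 per 10 000.
The Northern Region: 0.2900×1.21 + 0.0200×3.53 + 0.0200×8.35 + 0.1000×8.70 + 0.0400×12.54 + 0.5300×27.72 = 16.6517 per 10 000.
Ratio = 12.8073 ÷ 16.6517 = 0.76913.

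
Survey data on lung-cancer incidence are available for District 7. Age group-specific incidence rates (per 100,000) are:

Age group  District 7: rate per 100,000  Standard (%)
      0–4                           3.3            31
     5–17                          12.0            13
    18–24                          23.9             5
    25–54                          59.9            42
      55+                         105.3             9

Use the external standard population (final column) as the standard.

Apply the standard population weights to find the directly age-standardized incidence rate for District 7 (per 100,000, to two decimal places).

Standard weights: 0.31, 0.13, 0.05, 0.42, 0.09.
Standardized rate: 0.3100×3.3 + 0.1300×12.0 + 0.0500×23.9 + 0.4200×59.9 + 0.0900×105.3 = 38.4130 per 100,000.

38.41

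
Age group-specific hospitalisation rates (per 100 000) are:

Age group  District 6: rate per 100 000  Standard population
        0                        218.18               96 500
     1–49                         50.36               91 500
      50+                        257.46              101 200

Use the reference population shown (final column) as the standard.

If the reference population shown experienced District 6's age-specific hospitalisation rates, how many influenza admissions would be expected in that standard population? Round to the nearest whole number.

517

Expected influenza admissions = Σ (standard pop × age-specific rate ÷ 100 000)
= 96 500×218.18/100 000 + 91 500×50.36/100 000 + 101 200×257.46/100 000
= 210.54 + 46.08 + 260.55 = 517.17.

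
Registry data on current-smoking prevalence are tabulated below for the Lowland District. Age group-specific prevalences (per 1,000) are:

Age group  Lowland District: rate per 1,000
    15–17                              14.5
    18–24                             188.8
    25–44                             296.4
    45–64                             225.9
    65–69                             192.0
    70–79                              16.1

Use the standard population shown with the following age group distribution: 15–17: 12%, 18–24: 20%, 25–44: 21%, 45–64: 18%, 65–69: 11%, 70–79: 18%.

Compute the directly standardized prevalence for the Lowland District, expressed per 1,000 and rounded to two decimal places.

Standard weights: 0.12, 0.20, 0.21, 0.18, 0.11, 0.18.
Standardized rate: 0.1200×14.5 + 0.2000×188.8 + 0.2100×296.4 + 0.1800×225.9 + 0.1100×192.0 + 0.1800×16.1 = 166.4240 per 1,000.

166.42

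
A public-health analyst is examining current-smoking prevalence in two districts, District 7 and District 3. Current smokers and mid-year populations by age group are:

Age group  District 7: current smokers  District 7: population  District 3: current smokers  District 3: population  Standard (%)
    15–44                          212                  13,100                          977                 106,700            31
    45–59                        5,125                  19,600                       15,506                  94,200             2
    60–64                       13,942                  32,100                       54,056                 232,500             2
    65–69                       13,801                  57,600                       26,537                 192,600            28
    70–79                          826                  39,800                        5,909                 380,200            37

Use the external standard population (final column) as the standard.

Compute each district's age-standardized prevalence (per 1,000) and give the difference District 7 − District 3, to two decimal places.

38.59

Age-specific rates per 1,000 for District 7: 16.183, 261.480, 434.330, 239.601, 20.754.
For District 3: 9.157, 164.607, 232.499, 137.783, 15.542.
Standard weights: 0.31, 0.02, 0.02, 0.28, 0.37.
District 7: 0.3100×16.183 + 0.0200×261.480 + 0.0200×434.330 + 0.2800×239.601 + 0.3700×20.754 = 93.7001 per 1,000.
District 3: 0.3100×9.157 + 0.0200×164.607 + 0.0200×232.499 + 0.2800×137.783 + 0.3700×15.542 = 55.1103 per 1,000.
Difference = 93.7001 − 55.1103 = 38.5897.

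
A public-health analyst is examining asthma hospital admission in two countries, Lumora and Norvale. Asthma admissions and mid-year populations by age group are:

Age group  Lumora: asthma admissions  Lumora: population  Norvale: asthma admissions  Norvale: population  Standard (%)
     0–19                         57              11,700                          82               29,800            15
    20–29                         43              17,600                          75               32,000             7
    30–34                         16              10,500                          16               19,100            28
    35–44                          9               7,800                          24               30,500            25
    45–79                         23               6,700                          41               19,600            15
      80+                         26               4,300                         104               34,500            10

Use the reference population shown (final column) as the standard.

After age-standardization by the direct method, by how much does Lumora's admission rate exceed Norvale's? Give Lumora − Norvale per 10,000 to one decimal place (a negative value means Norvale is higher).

Age-specific rates per 10,000 for Lumora: 48.72, 24.43, 15.24, 11.54, 34.33, 60.47.
For Norvale: 27.52, 23.44, 8.38, 7.87, 20.92, 30.14.
Standard weights: 0.15, 0.07, 0.28, 0.25, 0.15, 0.10.
Lumora: 0.1500×48.72 + 0.0700×24.43 + 0.2800×15.24 + 0.2500×11.54 + 0.1500×34.33 + 0.1000×60.47 = 27.3650 per 10,000.
Norvale: 0.1500×27.52 + 0.0700×23.44 + 0.2800×8.38 + 0.2500×7.87 + 0.1500×20.92 + 0.1000×30.14 = 16.2332 per 10,000.
Difference = 27.3650 − 16.2332 = 11.1318.

11.1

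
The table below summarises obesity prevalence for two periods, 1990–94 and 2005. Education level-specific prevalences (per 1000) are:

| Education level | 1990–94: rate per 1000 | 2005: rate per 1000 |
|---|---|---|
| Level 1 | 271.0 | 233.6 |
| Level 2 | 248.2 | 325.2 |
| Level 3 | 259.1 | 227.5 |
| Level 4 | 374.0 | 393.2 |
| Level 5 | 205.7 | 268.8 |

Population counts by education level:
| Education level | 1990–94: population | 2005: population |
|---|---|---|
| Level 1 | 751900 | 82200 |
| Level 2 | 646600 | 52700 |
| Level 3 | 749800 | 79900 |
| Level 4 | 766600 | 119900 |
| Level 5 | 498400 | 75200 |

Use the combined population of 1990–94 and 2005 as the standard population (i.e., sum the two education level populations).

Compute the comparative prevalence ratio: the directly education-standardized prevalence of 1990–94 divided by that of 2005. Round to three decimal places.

Combined standard total = 3823200; weights = 0.2182, 0.1829, 0.2170, 0.2319, 0.1500.
1990–94: 0.2182×271.0 + 0.1829×248.2 + 0.2170×259.1 + 0.2319×374.0 + 0.1500×205.7 = 278.3331 per 1000.
2005: 0.2182×233.6 + 0.1829×325.2 + 0.2170×227.5 + 0.2319×393.2 + 0.1500×268.8 = 291.3189 per 1000.
Ratio = 278.3331 ÷ 291.3189 = 0.95542.

0.955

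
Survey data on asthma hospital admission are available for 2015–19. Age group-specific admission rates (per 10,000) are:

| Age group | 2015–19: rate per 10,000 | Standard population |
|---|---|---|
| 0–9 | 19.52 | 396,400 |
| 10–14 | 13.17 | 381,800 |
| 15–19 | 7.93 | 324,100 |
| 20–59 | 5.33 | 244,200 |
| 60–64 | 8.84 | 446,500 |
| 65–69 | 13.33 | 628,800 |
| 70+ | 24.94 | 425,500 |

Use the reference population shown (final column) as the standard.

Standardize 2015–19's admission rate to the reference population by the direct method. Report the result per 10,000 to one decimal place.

13.9

Standard total = 2,847,300; weights = 0.1392, 0.1341, 0.1138, 0.0858, 0.1568, 0.2208, 0.1494.
Standardized rate: 0.1392×19.52 + 0.1341×13.17 + 0.1138×7.93 + 0.0858×5.33 + 0.1568×8.84 + 0.2208×13.33 + 0.1494×24.94 = 13.9004 per 10,000.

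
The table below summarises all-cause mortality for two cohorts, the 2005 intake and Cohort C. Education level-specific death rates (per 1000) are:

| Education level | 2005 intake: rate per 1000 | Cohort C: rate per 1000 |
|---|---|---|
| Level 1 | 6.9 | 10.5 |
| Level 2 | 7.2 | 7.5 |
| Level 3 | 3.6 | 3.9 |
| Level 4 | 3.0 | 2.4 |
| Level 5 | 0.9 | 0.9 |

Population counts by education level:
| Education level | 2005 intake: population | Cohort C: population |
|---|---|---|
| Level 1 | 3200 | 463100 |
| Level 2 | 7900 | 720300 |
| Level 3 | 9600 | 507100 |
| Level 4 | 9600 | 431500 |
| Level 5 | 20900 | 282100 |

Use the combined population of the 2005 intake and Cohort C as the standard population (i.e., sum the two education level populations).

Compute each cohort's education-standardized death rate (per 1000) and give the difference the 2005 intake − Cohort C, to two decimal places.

Combined standard total = 2455300; weights = 0.1899, 0.2966, 0.2104, 0.1797, 0.1234.
The 2005 intake: 0.1899×6.9 + 0.2966×7.2 + 0.2104×3.6 + 0.1797×3.0 + 0.1234×0.9 = 4.8534 per 1000.
Cohort C: 0.1899×10.5 + 0.2966×7.5 + 0.2104×3.9 + 0.1797×2.4 + 0.1234×0.9 = 5.5814 per 1000.
Difference = 4.8534 − 5.5814 = -0.7280.

-0.73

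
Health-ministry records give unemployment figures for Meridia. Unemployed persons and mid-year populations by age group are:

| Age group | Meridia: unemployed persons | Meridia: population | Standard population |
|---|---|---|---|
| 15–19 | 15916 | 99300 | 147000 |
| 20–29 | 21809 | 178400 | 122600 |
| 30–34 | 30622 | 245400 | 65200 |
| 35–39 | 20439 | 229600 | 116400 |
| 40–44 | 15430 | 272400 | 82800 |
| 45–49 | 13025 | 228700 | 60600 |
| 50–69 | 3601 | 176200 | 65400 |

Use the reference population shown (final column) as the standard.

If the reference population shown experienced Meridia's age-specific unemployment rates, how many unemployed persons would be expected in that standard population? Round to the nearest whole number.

66525

Age-specific rates per 1000 for Meridia: 160.282, 122.248, 124.784, 89.020, 56.645, 56.952, 20.437.
Expected unemployed persons = Σ (standard pop × age-specific rate ÷ 1000)
= 147000×160.282/1000 + 122600×122.248/1000 + 65200×124.784/1000 + 116400×89.020/1000 + 82800×56.645/1000 + 60600×56.952/1000 + 65400×20.437/1000
= 23561.45 + 14987.58 + 8135.92 + 10361.93 + 4690.18 + 3451.31 + 1336.58 = 66524.94.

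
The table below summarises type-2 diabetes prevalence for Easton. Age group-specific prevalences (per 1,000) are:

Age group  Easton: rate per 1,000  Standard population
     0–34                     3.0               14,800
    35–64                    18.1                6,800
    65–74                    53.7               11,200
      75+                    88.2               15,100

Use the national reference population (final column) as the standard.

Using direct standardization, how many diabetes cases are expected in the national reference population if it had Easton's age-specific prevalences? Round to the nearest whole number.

Expected diabetes cases = Σ (standard pop × age-specific rate ÷ 1,000)
= 14,800×3.0/1,000 + 6,800×18.1/1,000 + 11,200×53.7/1,000 + 15,100×88.2/1,000
= 44.40 + 123.08 + 601.44 + 1331.82 = 2100.74.

2101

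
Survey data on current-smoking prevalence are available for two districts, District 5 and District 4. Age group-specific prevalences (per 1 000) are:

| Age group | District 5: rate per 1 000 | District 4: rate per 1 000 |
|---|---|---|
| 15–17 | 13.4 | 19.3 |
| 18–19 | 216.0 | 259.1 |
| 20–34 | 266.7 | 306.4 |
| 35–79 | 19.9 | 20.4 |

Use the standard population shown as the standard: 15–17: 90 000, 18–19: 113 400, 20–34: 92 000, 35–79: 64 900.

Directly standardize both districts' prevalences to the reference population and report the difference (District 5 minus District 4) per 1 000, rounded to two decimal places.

-25.27

Standard total = 360 300; weights = 0.2498, 0.3147, 0.2553, 0.1801.
District 5: 0.2498×13.4 + 0.3147×216.0 + 0.2553×266.7 + 0.1801×19.9 = 143.0150 per 1 000.
District 4: 0.2498×19.3 + 0.3147×259.1 + 0.2553×306.4 + 0.1801×20.4 = 168.2812 per 1 000.
Difference = 143.0150 − 168.2812 = -25.2661.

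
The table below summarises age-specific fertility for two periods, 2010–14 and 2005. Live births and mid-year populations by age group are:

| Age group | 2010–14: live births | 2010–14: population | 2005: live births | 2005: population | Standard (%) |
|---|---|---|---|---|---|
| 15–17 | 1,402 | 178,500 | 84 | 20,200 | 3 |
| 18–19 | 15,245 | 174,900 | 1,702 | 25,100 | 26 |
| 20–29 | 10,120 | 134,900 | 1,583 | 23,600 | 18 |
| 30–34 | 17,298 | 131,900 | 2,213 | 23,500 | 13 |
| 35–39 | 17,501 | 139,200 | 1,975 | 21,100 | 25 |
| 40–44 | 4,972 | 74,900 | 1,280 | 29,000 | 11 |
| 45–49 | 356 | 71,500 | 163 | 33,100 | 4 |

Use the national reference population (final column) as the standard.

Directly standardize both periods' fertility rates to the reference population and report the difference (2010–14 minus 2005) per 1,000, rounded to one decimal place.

Age-specific rates per 1,000 for 2010–14: 7.854, 87.164, 75.019, 131.145, 125.726, 66.382, 4.979.
For 2005: 4.158, 67.809, 67.076, 94.170, 93.602, 44.138, 4.924.
Standard weights: 0.03, 0.26, 0.18, 0.13, 0.25, 0.11, 0.04.
2010–14: 0.0300×7.854 + 0.2600×87.164 + 0.1800×75.019 + 0.1300×131.145 + 0.2500×125.726 + 0.1100×66.382 + 0.0400×4.979 = 92.3830 per 1,000.
2005: 0.0300×4.158 + 0.2600×67.809 + 0.1800×67.076 + 0.1300×94.170 + 0.2500×93.602 + 0.1100×44.138 + 0.0400×4.924 = 70.5235 per 1,000.
Difference = 92.3830 − 70.5235 = 21.8595.

21.9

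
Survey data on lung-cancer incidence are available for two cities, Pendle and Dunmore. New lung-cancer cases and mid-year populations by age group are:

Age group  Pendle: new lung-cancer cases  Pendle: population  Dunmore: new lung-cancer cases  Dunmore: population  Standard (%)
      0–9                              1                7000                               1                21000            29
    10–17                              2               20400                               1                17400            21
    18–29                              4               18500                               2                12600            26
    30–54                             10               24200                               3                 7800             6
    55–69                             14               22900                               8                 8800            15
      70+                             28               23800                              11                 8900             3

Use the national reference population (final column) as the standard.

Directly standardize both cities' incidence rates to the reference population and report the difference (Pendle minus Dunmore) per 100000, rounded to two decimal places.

0.64

Age-specific rates per 100000 for Pendle: 14.29, 9.80, 21.62, 41.32, 61.14, 117.65.
For Dunmore: 4.76, 5.75, 15.87, 38.46, 90.91, 123.60.
Standard weights: 0.29, 0.21, 0.26, 0.06, 0.15, 0.03.
Pendle: 0.2900×14.29 + 0.2100×9.80 + 0.2600×21.62 + 0.0600×41.32 + 0.1500×61.14 + 0.0300×117.65 = 27.0024 per 100000.
Dunmore: 0.2900×4.76 + 0.2100×5.75 + 0.2600×15.87 + 0.0600×38.46 + 0.1500×90.91 + 0.0300×123.60 = 26.3668 per 100000.
Difference = 27.0024 − 26.3668 = 0.6356.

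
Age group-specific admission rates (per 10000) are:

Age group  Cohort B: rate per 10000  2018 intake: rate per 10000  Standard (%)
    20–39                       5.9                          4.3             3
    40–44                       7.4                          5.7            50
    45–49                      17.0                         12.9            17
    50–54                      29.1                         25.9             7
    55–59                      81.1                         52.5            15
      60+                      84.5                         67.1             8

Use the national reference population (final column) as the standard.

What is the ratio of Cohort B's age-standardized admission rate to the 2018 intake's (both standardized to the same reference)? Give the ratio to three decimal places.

Standard weights: 0.03, 0.50, 0.17, 0.07, 0.15, 0.08.
Cohort B: 0.0300×5.9 + 0.5000×7.4 + 0.1700×17.0 + 0.0700×29.1 + 0.1500×81.1 + 0.0800×84.5 = 27.7290 per 10000.
The 2018 intake: 0.0300×4.3 + 0.5000×5.7 + 0.1700×12.9 + 0.0700×25.9 + 0.1500×52.5 + 0.0800×67.1 = 20.2280 per 10000.
Ratio = 27.7290 ÷ 20.2280 = 1.37082.

1.371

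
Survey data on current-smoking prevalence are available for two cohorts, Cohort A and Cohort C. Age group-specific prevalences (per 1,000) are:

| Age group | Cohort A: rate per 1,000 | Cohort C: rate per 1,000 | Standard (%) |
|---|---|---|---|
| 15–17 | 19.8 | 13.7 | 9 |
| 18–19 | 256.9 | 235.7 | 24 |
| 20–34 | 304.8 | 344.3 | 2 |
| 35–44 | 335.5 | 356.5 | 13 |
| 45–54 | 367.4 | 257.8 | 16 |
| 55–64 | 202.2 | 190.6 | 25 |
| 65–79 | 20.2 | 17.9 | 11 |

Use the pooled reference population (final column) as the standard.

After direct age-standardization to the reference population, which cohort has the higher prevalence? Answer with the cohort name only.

Cohort A

Standard weights: 0.09, 0.24, 0.02, 0.13, 0.16, 0.25, 0.11.
Cohort A: 0.0900×19.8 + 0.2400×256.9 + 0.0200×304.8 + 0.1300×335.5 + 0.1600×367.4 + 0.2500×202.2 + 0.1100×20.2 = 224.7050 per 1,000.
Cohort C: 0.0900×13.7 + 0.2400×235.7 + 0.0200×344.3 + 0.1300×356.5 + 0.1600×257.8 + 0.2500×190.6 + 0.1100×17.9 = 201.8990 per 1,000.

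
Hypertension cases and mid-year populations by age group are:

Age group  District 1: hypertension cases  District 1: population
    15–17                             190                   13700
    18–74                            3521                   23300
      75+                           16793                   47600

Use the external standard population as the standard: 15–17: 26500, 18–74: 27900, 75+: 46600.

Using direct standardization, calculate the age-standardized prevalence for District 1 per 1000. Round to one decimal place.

208.2

Age-specific rates per 1000 for District 1: 13.869, 151.116, 352.794.
Standard total = 101000; weights = 0.2624, 0.2762, 0.4614.
Standardized rate: 0.2624×13.869 + 0.2762×151.116 + 0.4614×352.794 = 208.1570 per 1000.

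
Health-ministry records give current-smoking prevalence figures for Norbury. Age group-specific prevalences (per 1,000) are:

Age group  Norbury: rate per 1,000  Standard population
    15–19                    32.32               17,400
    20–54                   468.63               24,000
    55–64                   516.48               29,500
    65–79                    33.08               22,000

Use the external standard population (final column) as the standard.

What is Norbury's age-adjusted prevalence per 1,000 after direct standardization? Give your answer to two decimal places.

298.96

Standard total = 92,900; weights = 0.1873, 0.2583, 0.3175, 0.2368.
Standardized rate: 0.1873×32.32 + 0.2583×468.63 + 0.3175×516.48 + 0.2368×33.08 = 298.9603 per 1,000.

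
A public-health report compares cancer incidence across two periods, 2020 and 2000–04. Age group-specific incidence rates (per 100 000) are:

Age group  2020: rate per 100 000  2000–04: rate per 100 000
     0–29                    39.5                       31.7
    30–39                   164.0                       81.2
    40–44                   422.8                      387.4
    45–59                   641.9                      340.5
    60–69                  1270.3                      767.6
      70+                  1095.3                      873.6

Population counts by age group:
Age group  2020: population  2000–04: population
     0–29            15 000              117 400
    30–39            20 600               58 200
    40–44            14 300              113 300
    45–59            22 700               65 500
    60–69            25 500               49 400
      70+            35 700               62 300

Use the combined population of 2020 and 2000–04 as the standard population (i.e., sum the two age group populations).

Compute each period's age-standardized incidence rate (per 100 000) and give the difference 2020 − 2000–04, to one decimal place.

163.4

Combined standard total = 599 900; weights = 0.2207, 0.1314, 0.2127, 0.1470, 0.1249, 0.1634.
2020: 0.2207×39.5 + 0.1314×164.0 + 0.2127×422.8 + 0.1470×641.9 + 0.1249×1270.3 + 0.1634×1095.3 = 552.0966 per 100 000.
2000–04: 0.2207×31.7 + 0.1314×81.2 + 0.2127×387.4 + 0.1470×340.5 + 0.1249×767.6 + 0.1634×873.6 = 388.6748 per 100 000.
Difference = 552.0966 − 388.6748 = 163.4218.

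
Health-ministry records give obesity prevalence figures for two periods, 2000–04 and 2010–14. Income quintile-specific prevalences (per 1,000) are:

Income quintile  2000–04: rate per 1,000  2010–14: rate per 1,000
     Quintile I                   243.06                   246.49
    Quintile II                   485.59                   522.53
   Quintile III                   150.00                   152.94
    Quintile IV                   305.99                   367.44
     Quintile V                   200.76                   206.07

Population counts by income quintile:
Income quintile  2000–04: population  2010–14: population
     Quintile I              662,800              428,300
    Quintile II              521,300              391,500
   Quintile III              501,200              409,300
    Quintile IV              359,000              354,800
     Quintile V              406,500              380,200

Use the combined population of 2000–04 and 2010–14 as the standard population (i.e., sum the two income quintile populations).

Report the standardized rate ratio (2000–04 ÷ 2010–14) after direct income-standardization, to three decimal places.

Combined standard total = 4,414,900; weights = 0.2471, 0.2068, 0.2062, 0.1617, 0.1782.
2000–04: 0.2471×243.06 + 0.2068×485.59 + 0.2062×150.00 + 0.1617×305.99 + 0.1782×200.76 = 276.6490 per 1,000.
2010–14: 0.2471×246.49 + 0.2068×522.53 + 0.2062×152.94 + 0.1617×367.44 + 0.1782×206.07 = 296.6220 per 1,000.
Ratio = 276.6490 ÷ 296.6220 = 0.93267.

0.933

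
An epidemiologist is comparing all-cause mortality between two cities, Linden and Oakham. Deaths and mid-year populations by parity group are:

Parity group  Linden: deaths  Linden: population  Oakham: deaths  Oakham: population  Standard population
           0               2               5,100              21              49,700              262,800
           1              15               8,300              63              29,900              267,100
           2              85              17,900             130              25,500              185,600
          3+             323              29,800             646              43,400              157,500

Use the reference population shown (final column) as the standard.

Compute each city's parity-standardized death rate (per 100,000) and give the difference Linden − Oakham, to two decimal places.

-90.51

Parity-specific rates per 100,000 for Linden: 39.22, 180.72, 474.86, 1083.89.
For Oakham: 42.25, 210.70, 509.80, 1488.48.
Standard total = 873,000; weights = 0.3010, 0.3060, 0.2126, 0.1804.
Linden: 0.3010×39.22 + 0.3060×180.72 + 0.2126×474.86 + 0.1804×1083.89 = 363.6015 per 100,000.
Oakham: 0.3010×42.25 + 0.3060×210.70 + 0.2126×509.80 + 0.1804×1488.48 = 454.1099 per 100,000.
Difference = 363.6015 − 454.1099 = -90.5083.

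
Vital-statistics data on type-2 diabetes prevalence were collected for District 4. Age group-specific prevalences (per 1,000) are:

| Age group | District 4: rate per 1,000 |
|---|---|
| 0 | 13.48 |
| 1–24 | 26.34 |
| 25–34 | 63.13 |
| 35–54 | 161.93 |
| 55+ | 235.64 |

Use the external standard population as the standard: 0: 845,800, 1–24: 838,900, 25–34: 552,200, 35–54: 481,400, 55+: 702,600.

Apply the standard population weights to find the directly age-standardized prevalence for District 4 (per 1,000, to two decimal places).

91.17

Standard total = 3,420,900; weights = 0.2472, 0.2452, 0.1614, 0.1407, 0.2054.
Standardized rate: 0.2472×13.48 + 0.2452×26.34 + 0.1614×63.13 + 0.1407×161.93 + 0.2054×235.64 = 91.1667 per 1,000.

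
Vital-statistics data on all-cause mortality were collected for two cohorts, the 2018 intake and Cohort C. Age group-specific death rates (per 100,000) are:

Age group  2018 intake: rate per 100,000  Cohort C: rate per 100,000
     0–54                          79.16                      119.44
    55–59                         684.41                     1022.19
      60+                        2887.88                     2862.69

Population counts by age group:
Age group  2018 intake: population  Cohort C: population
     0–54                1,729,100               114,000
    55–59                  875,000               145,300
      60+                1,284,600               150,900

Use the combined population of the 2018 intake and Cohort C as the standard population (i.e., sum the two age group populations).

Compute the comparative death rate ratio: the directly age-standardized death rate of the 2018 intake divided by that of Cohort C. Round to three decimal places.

Combined standard total = 4,298,900; weights = 0.4287, 0.2373, 0.3339.
The 2018 intake: 0.4287×79.16 + 0.2373×684.41 + 0.3339×2887.88 = 1160.7051 per 100,000.
Cohort C: 0.4287×119.44 + 0.2373×1022.19 + 0.3339×2862.69 = 1249.7317 per 100,000.
Ratio = 1160.7051 ÷ 1249.7317 = 0.92876.

0.929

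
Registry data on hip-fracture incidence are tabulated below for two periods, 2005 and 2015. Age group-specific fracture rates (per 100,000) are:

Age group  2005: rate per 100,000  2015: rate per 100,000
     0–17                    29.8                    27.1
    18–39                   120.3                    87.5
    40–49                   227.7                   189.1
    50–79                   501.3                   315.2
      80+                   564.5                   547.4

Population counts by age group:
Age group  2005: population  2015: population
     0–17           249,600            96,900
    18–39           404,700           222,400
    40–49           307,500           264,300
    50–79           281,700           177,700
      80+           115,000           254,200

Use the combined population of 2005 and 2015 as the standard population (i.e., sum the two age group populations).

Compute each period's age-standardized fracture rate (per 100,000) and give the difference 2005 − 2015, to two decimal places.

57.03

Combined standard total = 2,374,000; weights = 0.1460, 0.2642, 0.2409, 0.1935, 0.1555.
2005: 0.1460×29.8 + 0.2642×120.3 + 0.2409×227.7 + 0.1935×501.3 + 0.1555×564.5 = 275.7689 per 100,000.
2015: 0.1460×27.1 + 0.2642×87.5 + 0.2409×189.1 + 0.1935×315.2 + 0.1555×547.4 = 218.7413 per 100,000.
Difference = 275.7689 − 218.7413 = 57.0276.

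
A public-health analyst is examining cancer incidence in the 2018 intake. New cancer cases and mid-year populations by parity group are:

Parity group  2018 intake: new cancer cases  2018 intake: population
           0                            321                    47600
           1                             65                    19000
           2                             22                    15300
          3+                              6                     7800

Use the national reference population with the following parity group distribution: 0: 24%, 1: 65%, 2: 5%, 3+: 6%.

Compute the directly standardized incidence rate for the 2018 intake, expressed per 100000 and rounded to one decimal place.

Parity-specific rates per 100000 for the 2018 intake: 674.37, 342.11, 143.79, 76.92.
Standard weights: 0.24, 0.65, 0.05, 0.06.
Standardized rate: 0.2400×674.37 + 0.6500×342.11 + 0.0500×143.79 + 0.0600×76.92 = 396.0221 per 100000.

396.0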